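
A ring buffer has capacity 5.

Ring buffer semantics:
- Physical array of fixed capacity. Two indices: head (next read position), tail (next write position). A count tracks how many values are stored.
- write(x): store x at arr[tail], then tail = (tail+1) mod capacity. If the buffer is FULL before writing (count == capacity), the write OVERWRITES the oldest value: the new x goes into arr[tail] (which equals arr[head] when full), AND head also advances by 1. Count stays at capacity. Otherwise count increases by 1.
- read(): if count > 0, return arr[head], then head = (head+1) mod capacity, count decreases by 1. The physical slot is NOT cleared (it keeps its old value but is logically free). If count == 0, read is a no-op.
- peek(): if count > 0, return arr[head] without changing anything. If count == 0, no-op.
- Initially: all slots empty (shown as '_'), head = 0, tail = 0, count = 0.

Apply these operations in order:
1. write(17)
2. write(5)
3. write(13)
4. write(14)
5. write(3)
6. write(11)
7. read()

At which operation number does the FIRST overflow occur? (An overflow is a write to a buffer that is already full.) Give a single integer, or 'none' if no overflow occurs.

After op 1 (write(17)): arr=[17 _ _ _ _] head=0 tail=1 count=1
After op 2 (write(5)): arr=[17 5 _ _ _] head=0 tail=2 count=2
After op 3 (write(13)): arr=[17 5 13 _ _] head=0 tail=3 count=3
After op 4 (write(14)): arr=[17 5 13 14 _] head=0 tail=4 count=4
After op 5 (write(3)): arr=[17 5 13 14 3] head=0 tail=0 count=5
After op 6 (write(11)): arr=[11 5 13 14 3] head=1 tail=1 count=5
After op 7 (read()): arr=[11 5 13 14 3] head=2 tail=1 count=4

Answer: 6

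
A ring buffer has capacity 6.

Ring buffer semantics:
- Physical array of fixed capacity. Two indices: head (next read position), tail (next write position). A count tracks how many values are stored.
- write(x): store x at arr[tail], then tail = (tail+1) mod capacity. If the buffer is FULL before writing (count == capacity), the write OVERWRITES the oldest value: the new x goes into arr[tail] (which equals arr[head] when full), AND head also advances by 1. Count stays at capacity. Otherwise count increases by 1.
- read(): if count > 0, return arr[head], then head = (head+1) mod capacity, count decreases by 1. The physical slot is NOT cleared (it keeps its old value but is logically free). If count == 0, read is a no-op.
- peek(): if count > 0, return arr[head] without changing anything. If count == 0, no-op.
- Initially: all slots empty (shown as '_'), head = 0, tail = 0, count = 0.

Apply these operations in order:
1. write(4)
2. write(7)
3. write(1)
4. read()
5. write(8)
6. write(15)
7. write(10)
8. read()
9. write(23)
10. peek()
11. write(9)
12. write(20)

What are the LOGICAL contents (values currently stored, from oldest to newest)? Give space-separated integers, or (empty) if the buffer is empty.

After op 1 (write(4)): arr=[4 _ _ _ _ _] head=0 tail=1 count=1
After op 2 (write(7)): arr=[4 7 _ _ _ _] head=0 tail=2 count=2
After op 3 (write(1)): arr=[4 7 1 _ _ _] head=0 tail=3 count=3
After op 4 (read()): arr=[4 7 1 _ _ _] head=1 tail=3 count=2
After op 5 (write(8)): arr=[4 7 1 8 _ _] head=1 tail=4 count=3
After op 6 (write(15)): arr=[4 7 1 8 15 _] head=1 tail=5 count=4
After op 7 (write(10)): arr=[4 7 1 8 15 10] head=1 tail=0 count=5
After op 8 (read()): arr=[4 7 1 8 15 10] head=2 tail=0 count=4
After op 9 (write(23)): arr=[23 7 1 8 15 10] head=2 tail=1 count=5
After op 10 (peek()): arr=[23 7 1 8 15 10] head=2 tail=1 count=5
After op 11 (write(9)): arr=[23 9 1 8 15 10] head=2 tail=2 count=6
After op 12 (write(20)): arr=[23 9 20 8 15 10] head=3 tail=3 count=6

Answer: 8 15 10 23 9 20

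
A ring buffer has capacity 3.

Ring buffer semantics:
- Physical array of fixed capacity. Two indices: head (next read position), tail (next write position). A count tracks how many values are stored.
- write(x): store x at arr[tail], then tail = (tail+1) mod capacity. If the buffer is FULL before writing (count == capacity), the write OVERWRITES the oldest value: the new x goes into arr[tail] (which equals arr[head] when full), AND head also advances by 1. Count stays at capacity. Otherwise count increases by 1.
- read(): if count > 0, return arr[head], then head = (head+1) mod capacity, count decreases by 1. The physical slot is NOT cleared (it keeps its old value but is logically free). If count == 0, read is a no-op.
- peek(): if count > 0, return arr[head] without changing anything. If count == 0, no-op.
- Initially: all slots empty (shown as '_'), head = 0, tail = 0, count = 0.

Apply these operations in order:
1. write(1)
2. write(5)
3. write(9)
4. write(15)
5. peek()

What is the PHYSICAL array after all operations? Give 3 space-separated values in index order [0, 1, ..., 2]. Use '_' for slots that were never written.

Answer: 15 5 9

Derivation:
After op 1 (write(1)): arr=[1 _ _] head=0 tail=1 count=1
After op 2 (write(5)): arr=[1 5 _] head=0 tail=2 count=2
After op 3 (write(9)): arr=[1 5 9] head=0 tail=0 count=3
After op 4 (write(15)): arr=[15 5 9] head=1 tail=1 count=3
After op 5 (peek()): arr=[15 5 9] head=1 tail=1 count=3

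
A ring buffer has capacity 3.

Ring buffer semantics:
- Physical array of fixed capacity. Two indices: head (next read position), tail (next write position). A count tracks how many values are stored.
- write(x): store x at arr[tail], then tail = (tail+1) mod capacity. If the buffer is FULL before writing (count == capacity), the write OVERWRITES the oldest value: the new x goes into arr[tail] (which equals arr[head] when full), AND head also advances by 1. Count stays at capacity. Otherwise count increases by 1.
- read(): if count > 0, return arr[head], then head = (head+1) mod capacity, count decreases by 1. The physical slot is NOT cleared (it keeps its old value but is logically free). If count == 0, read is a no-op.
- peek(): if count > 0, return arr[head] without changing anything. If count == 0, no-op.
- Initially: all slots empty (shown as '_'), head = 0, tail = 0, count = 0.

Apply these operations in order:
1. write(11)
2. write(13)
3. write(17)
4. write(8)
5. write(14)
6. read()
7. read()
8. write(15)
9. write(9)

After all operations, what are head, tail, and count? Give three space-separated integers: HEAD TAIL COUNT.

After op 1 (write(11)): arr=[11 _ _] head=0 tail=1 count=1
After op 2 (write(13)): arr=[11 13 _] head=0 tail=2 count=2
After op 3 (write(17)): arr=[11 13 17] head=0 tail=0 count=3
After op 4 (write(8)): arr=[8 13 17] head=1 tail=1 count=3
After op 5 (write(14)): arr=[8 14 17] head=2 tail=2 count=3
After op 6 (read()): arr=[8 14 17] head=0 tail=2 count=2
After op 7 (read()): arr=[8 14 17] head=1 tail=2 count=1
After op 8 (write(15)): arr=[8 14 15] head=1 tail=0 count=2
After op 9 (write(9)): arr=[9 14 15] head=1 tail=1 count=3

Answer: 1 1 3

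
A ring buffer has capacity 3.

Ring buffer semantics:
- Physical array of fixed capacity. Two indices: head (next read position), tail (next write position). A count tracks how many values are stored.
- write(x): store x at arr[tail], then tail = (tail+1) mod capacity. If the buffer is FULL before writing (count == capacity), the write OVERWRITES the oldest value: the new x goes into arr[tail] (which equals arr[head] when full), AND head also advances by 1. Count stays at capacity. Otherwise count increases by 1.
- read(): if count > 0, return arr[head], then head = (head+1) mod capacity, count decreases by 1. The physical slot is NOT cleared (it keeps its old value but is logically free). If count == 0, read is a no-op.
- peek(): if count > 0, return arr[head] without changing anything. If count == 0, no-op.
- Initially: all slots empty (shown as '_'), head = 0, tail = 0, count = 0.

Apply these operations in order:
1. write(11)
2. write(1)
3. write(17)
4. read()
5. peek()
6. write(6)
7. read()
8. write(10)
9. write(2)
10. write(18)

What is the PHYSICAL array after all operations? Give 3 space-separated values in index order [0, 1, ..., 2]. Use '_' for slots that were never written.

After op 1 (write(11)): arr=[11 _ _] head=0 tail=1 count=1
After op 2 (write(1)): arr=[11 1 _] head=0 tail=2 count=2
After op 3 (write(17)): arr=[11 1 17] head=0 tail=0 count=3
After op 4 (read()): arr=[11 1 17] head=1 tail=0 count=2
After op 5 (peek()): arr=[11 1 17] head=1 tail=0 count=2
After op 6 (write(6)): arr=[6 1 17] head=1 tail=1 count=3
After op 7 (read()): arr=[6 1 17] head=2 tail=1 count=2
After op 8 (write(10)): arr=[6 10 17] head=2 tail=2 count=3
After op 9 (write(2)): arr=[6 10 2] head=0 tail=0 count=3
After op 10 (write(18)): arr=[18 10 2] head=1 tail=1 count=3

Answer: 18 10 2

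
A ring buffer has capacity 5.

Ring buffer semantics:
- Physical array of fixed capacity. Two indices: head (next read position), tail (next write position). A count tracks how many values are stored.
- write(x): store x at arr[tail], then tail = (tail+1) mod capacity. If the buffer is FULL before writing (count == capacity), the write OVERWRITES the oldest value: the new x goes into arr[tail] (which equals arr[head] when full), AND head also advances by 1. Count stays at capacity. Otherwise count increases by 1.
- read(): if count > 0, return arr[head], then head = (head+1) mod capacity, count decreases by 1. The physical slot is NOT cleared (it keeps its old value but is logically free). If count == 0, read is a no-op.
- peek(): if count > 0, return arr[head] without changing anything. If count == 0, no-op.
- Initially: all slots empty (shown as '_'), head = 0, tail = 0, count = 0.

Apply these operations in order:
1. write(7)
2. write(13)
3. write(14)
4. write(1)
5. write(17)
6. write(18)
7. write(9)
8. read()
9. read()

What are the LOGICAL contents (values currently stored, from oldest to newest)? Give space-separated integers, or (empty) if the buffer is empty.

Answer: 17 18 9

Derivation:
After op 1 (write(7)): arr=[7 _ _ _ _] head=0 tail=1 count=1
After op 2 (write(13)): arr=[7 13 _ _ _] head=0 tail=2 count=2
After op 3 (write(14)): arr=[7 13 14 _ _] head=0 tail=3 count=3
After op 4 (write(1)): arr=[7 13 14 1 _] head=0 tail=4 count=4
After op 5 (write(17)): arr=[7 13 14 1 17] head=0 tail=0 count=5
After op 6 (write(18)): arr=[18 13 14 1 17] head=1 tail=1 count=5
After op 7 (write(9)): arr=[18 9 14 1 17] head=2 tail=2 count=5
After op 8 (read()): arr=[18 9 14 1 17] head=3 tail=2 count=4
After op 9 (read()): arr=[18 9 14 1 17] head=4 tail=2 count=3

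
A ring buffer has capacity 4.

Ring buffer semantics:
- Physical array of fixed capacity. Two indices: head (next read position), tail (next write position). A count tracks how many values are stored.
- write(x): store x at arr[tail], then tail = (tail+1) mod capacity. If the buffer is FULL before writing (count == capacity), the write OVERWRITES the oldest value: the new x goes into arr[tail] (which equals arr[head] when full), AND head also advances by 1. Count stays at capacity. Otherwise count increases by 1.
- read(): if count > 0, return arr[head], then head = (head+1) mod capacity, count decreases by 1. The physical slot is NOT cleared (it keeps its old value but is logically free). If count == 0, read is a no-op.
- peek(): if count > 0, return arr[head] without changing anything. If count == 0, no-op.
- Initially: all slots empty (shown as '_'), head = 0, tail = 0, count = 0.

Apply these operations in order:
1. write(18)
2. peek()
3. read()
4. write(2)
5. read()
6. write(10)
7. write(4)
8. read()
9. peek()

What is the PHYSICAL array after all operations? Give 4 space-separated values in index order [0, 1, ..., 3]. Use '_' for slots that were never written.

After op 1 (write(18)): arr=[18 _ _ _] head=0 tail=1 count=1
After op 2 (peek()): arr=[18 _ _ _] head=0 tail=1 count=1
After op 3 (read()): arr=[18 _ _ _] head=1 tail=1 count=0
After op 4 (write(2)): arr=[18 2 _ _] head=1 tail=2 count=1
After op 5 (read()): arr=[18 2 _ _] head=2 tail=2 count=0
After op 6 (write(10)): arr=[18 2 10 _] head=2 tail=3 count=1
After op 7 (write(4)): arr=[18 2 10 4] head=2 tail=0 count=2
After op 8 (read()): arr=[18 2 10 4] head=3 tail=0 count=1
After op 9 (peek()): arr=[18 2 10 4] head=3 tail=0 count=1

Answer: 18 2 10 4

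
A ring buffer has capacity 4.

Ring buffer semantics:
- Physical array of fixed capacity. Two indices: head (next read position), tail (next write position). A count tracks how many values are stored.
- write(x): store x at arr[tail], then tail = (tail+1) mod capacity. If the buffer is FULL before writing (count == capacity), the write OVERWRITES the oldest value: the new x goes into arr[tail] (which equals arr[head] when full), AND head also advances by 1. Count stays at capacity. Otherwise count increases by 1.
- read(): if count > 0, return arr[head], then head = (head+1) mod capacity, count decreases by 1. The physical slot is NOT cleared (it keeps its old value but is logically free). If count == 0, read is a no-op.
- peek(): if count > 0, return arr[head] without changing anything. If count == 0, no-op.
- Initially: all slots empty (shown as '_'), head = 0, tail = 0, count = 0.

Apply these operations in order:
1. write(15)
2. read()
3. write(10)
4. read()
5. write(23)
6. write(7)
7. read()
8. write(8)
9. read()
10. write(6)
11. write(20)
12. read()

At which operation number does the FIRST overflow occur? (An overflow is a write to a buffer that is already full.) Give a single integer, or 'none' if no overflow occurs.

After op 1 (write(15)): arr=[15 _ _ _] head=0 tail=1 count=1
After op 2 (read()): arr=[15 _ _ _] head=1 tail=1 count=0
After op 3 (write(10)): arr=[15 10 _ _] head=1 tail=2 count=1
After op 4 (read()): arr=[15 10 _ _] head=2 tail=2 count=0
After op 5 (write(23)): arr=[15 10 23 _] head=2 tail=3 count=1
After op 6 (write(7)): arr=[15 10 23 7] head=2 tail=0 count=2
After op 7 (read()): arr=[15 10 23 7] head=3 tail=0 count=1
After op 8 (write(8)): arr=[8 10 23 7] head=3 tail=1 count=2
After op 9 (read()): arr=[8 10 23 7] head=0 tail=1 count=1
After op 10 (write(6)): arr=[8 6 23 7] head=0 tail=2 count=2
After op 11 (write(20)): arr=[8 6 20 7] head=0 tail=3 count=3
After op 12 (read()): arr=[8 6 20 7] head=1 tail=3 count=2

Answer: none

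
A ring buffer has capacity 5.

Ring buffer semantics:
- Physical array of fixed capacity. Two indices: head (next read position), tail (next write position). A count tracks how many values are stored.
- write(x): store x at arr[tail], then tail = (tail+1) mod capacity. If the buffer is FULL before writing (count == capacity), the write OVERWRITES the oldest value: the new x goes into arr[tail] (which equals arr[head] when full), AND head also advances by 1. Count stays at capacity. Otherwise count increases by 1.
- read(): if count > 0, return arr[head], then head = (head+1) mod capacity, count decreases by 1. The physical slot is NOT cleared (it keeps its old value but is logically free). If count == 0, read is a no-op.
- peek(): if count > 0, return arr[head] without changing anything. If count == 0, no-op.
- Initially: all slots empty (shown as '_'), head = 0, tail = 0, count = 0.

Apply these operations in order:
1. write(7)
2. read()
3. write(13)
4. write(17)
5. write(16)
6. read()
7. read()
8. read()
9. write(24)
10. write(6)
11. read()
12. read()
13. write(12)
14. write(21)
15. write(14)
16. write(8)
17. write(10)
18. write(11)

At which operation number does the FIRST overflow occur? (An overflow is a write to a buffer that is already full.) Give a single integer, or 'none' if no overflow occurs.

After op 1 (write(7)): arr=[7 _ _ _ _] head=0 tail=1 count=1
After op 2 (read()): arr=[7 _ _ _ _] head=1 tail=1 count=0
After op 3 (write(13)): arr=[7 13 _ _ _] head=1 tail=2 count=1
After op 4 (write(17)): arr=[7 13 17 _ _] head=1 tail=3 count=2
After op 5 (write(16)): arr=[7 13 17 16 _] head=1 tail=4 count=3
After op 6 (read()): arr=[7 13 17 16 _] head=2 tail=4 count=2
After op 7 (read()): arr=[7 13 17 16 _] head=3 tail=4 count=1
After op 8 (read()): arr=[7 13 17 16 _] head=4 tail=4 count=0
After op 9 (write(24)): arr=[7 13 17 16 24] head=4 tail=0 count=1
After op 10 (write(6)): arr=[6 13 17 16 24] head=4 tail=1 count=2
After op 11 (read()): arr=[6 13 17 16 24] head=0 tail=1 count=1
After op 12 (read()): arr=[6 13 17 16 24] head=1 tail=1 count=0
After op 13 (write(12)): arr=[6 12 17 16 24] head=1 tail=2 count=1
After op 14 (write(21)): arr=[6 12 21 16 24] head=1 tail=3 count=2
After op 15 (write(14)): arr=[6 12 21 14 24] head=1 tail=4 count=3
After op 16 (write(8)): arr=[6 12 21 14 8] head=1 tail=0 count=4
After op 17 (write(10)): arr=[10 12 21 14 8] head=1 tail=1 count=5
After op 18 (write(11)): arr=[10 11 21 14 8] head=2 tail=2 count=5

Answer: 18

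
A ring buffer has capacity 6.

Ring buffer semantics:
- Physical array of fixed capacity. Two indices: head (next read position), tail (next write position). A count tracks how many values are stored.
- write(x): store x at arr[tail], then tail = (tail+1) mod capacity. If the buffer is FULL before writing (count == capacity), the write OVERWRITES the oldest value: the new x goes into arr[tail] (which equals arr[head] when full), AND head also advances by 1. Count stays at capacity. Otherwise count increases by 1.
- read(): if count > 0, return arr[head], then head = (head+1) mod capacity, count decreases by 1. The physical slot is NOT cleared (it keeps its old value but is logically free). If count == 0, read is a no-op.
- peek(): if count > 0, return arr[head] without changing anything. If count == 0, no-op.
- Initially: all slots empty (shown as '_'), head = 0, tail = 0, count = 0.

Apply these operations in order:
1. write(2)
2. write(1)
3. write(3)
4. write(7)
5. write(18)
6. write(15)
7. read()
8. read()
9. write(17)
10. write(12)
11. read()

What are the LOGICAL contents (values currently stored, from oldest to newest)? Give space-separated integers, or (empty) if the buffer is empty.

Answer: 7 18 15 17 12

Derivation:
After op 1 (write(2)): arr=[2 _ _ _ _ _] head=0 tail=1 count=1
After op 2 (write(1)): arr=[2 1 _ _ _ _] head=0 tail=2 count=2
After op 3 (write(3)): arr=[2 1 3 _ _ _] head=0 tail=3 count=3
After op 4 (write(7)): arr=[2 1 3 7 _ _] head=0 tail=4 count=4
After op 5 (write(18)): arr=[2 1 3 7 18 _] head=0 tail=5 count=5
After op 6 (write(15)): arr=[2 1 3 7 18 15] head=0 tail=0 count=6
After op 7 (read()): arr=[2 1 3 7 18 15] head=1 tail=0 count=5
After op 8 (read()): arr=[2 1 3 7 18 15] head=2 tail=0 count=4
After op 9 (write(17)): arr=[17 1 3 7 18 15] head=2 tail=1 count=5
After op 10 (write(12)): arr=[17 12 3 7 18 15] head=2 tail=2 count=6
After op 11 (read()): arr=[17 12 3 7 18 15] head=3 tail=2 count=5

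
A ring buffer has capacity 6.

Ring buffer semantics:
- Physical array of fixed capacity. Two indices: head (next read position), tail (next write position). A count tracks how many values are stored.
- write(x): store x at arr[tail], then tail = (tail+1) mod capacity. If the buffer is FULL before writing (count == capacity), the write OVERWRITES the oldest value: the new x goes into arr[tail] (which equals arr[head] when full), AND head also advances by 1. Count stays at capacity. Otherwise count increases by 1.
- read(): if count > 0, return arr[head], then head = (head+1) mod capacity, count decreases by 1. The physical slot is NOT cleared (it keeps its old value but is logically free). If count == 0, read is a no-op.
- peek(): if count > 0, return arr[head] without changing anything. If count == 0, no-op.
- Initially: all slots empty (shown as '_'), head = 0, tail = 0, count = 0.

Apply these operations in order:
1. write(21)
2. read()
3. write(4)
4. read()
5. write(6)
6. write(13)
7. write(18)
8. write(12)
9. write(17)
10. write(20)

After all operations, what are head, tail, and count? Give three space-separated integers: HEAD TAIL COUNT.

Answer: 2 2 6

Derivation:
After op 1 (write(21)): arr=[21 _ _ _ _ _] head=0 tail=1 count=1
After op 2 (read()): arr=[21 _ _ _ _ _] head=1 tail=1 count=0
After op 3 (write(4)): arr=[21 4 _ _ _ _] head=1 tail=2 count=1
After op 4 (read()): arr=[21 4 _ _ _ _] head=2 tail=2 count=0
After op 5 (write(6)): arr=[21 4 6 _ _ _] head=2 tail=3 count=1
After op 6 (write(13)): arr=[21 4 6 13 _ _] head=2 tail=4 count=2
After op 7 (write(18)): arr=[21 4 6 13 18 _] head=2 tail=5 count=3
After op 8 (write(12)): arr=[21 4 6 13 18 12] head=2 tail=0 count=4
After op 9 (write(17)): arr=[17 4 6 13 18 12] head=2 tail=1 count=5
After op 10 (write(20)): arr=[17 20 6 13 18 12] head=2 tail=2 count=6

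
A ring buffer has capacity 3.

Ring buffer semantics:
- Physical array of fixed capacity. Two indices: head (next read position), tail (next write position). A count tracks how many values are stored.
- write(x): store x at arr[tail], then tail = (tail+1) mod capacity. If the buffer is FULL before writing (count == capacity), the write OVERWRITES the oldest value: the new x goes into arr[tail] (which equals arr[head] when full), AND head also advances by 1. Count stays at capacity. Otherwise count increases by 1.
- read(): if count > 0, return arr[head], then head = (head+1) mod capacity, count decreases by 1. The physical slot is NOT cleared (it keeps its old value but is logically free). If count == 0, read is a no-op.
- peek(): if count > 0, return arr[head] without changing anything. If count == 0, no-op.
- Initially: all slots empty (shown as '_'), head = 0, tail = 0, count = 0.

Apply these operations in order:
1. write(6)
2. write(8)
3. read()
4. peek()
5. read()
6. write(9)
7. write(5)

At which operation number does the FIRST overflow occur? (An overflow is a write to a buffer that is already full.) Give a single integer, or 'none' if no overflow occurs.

After op 1 (write(6)): arr=[6 _ _] head=0 tail=1 count=1
After op 2 (write(8)): arr=[6 8 _] head=0 tail=2 count=2
After op 3 (read()): arr=[6 8 _] head=1 tail=2 count=1
After op 4 (peek()): arr=[6 8 _] head=1 tail=2 count=1
After op 5 (read()): arr=[6 8 _] head=2 tail=2 count=0
After op 6 (write(9)): arr=[6 8 9] head=2 tail=0 count=1
After op 7 (write(5)): arr=[5 8 9] head=2 tail=1 count=2

Answer: none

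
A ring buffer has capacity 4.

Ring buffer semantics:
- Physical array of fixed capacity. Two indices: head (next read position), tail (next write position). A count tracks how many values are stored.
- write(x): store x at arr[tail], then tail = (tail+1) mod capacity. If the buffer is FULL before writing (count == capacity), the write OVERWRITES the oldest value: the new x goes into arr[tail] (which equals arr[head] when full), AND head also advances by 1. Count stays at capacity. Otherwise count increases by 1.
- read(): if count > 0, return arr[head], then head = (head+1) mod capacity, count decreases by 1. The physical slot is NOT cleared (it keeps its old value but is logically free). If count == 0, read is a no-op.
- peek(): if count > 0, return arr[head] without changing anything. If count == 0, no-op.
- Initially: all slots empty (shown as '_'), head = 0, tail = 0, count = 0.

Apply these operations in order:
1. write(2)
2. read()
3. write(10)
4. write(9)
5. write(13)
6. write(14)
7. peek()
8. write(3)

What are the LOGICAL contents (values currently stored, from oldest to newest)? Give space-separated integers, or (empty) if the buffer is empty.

Answer: 9 13 14 3

Derivation:
After op 1 (write(2)): arr=[2 _ _ _] head=0 tail=1 count=1
After op 2 (read()): arr=[2 _ _ _] head=1 tail=1 count=0
After op 3 (write(10)): arr=[2 10 _ _] head=1 tail=2 count=1
After op 4 (write(9)): arr=[2 10 9 _] head=1 tail=3 count=2
After op 5 (write(13)): arr=[2 10 9 13] head=1 tail=0 count=3
After op 6 (write(14)): arr=[14 10 9 13] head=1 tail=1 count=4
After op 7 (peek()): arr=[14 10 9 13] head=1 tail=1 count=4
After op 8 (write(3)): arr=[14 3 9 13] head=2 tail=2 count=4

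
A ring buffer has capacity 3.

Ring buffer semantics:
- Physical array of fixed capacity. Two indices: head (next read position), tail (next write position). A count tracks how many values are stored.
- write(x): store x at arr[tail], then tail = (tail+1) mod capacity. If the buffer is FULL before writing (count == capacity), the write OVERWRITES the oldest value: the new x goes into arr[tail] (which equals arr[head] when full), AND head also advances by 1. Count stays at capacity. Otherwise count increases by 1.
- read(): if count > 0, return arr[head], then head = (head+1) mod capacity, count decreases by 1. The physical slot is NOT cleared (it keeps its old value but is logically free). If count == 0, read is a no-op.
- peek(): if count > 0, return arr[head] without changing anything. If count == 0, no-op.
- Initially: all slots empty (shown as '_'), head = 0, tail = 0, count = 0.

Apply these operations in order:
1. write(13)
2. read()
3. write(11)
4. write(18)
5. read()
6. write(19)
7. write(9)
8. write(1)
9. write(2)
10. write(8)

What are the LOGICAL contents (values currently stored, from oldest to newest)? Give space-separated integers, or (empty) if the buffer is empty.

Answer: 1 2 8

Derivation:
After op 1 (write(13)): arr=[13 _ _] head=0 tail=1 count=1
After op 2 (read()): arr=[13 _ _] head=1 tail=1 count=0
After op 3 (write(11)): arr=[13 11 _] head=1 tail=2 count=1
After op 4 (write(18)): arr=[13 11 18] head=1 tail=0 count=2
After op 5 (read()): arr=[13 11 18] head=2 tail=0 count=1
After op 6 (write(19)): arr=[19 11 18] head=2 tail=1 count=2
After op 7 (write(9)): arr=[19 9 18] head=2 tail=2 count=3
After op 8 (write(1)): arr=[19 9 1] head=0 tail=0 count=3
After op 9 (write(2)): arr=[2 9 1] head=1 tail=1 count=3
After op 10 (write(8)): arr=[2 8 1] head=2 tail=2 count=3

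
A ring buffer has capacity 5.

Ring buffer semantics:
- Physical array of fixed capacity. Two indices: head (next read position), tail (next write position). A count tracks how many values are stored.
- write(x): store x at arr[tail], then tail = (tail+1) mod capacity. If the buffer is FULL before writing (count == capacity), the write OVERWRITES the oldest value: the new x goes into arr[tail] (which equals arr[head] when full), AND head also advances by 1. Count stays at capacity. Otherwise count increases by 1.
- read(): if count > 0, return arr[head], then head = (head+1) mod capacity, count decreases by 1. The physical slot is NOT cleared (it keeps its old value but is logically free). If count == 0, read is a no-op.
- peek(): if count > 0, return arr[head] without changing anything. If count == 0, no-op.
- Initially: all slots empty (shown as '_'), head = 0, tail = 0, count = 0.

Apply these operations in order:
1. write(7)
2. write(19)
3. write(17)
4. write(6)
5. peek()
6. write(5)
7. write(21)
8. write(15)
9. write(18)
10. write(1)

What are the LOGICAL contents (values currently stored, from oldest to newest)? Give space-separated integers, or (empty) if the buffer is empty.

Answer: 5 21 15 18 1

Derivation:
After op 1 (write(7)): arr=[7 _ _ _ _] head=0 tail=1 count=1
After op 2 (write(19)): arr=[7 19 _ _ _] head=0 tail=2 count=2
After op 3 (write(17)): arr=[7 19 17 _ _] head=0 tail=3 count=3
After op 4 (write(6)): arr=[7 19 17 6 _] head=0 tail=4 count=4
After op 5 (peek()): arr=[7 19 17 6 _] head=0 tail=4 count=4
After op 6 (write(5)): arr=[7 19 17 6 5] head=0 tail=0 count=5
After op 7 (write(21)): arr=[21 19 17 6 5] head=1 tail=1 count=5
After op 8 (write(15)): arr=[21 15 17 6 5] head=2 tail=2 count=5
After op 9 (write(18)): arr=[21 15 18 6 5] head=3 tail=3 count=5
After op 10 (write(1)): arr=[21 15 18 1 5] head=4 tail=4 count=5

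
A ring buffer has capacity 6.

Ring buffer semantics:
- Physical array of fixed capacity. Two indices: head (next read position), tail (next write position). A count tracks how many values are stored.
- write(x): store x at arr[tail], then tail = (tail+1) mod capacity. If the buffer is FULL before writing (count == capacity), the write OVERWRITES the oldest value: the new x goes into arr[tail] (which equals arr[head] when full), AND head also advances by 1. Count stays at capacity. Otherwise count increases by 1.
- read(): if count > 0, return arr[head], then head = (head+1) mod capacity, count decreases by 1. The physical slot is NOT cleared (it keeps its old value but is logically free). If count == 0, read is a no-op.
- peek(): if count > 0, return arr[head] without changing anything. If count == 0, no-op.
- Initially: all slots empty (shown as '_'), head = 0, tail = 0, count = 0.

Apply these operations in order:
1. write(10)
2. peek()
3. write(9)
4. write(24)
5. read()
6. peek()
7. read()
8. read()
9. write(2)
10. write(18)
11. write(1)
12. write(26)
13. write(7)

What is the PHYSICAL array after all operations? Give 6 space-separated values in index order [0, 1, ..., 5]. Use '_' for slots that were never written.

After op 1 (write(10)): arr=[10 _ _ _ _ _] head=0 tail=1 count=1
After op 2 (peek()): arr=[10 _ _ _ _ _] head=0 tail=1 count=1
After op 3 (write(9)): arr=[10 9 _ _ _ _] head=0 tail=2 count=2
After op 4 (write(24)): arr=[10 9 24 _ _ _] head=0 tail=3 count=3
After op 5 (read()): arr=[10 9 24 _ _ _] head=1 tail=3 count=2
After op 6 (peek()): arr=[10 9 24 _ _ _] head=1 tail=3 count=2
After op 7 (read()): arr=[10 9 24 _ _ _] head=2 tail=3 count=1
After op 8 (read()): arr=[10 9 24 _ _ _] head=3 tail=3 count=0
After op 9 (write(2)): arr=[10 9 24 2 _ _] head=3 tail=4 count=1
After op 10 (write(18)): arr=[10 9 24 2 18 _] head=3 tail=5 count=2
After op 11 (write(1)): arr=[10 9 24 2 18 1] head=3 tail=0 count=3
After op 12 (write(26)): arr=[26 9 24 2 18 1] head=3 tail=1 count=4
After op 13 (write(7)): arr=[26 7 24 2 18 1] head=3 tail=2 count=5

Answer: 26 7 24 2 18 1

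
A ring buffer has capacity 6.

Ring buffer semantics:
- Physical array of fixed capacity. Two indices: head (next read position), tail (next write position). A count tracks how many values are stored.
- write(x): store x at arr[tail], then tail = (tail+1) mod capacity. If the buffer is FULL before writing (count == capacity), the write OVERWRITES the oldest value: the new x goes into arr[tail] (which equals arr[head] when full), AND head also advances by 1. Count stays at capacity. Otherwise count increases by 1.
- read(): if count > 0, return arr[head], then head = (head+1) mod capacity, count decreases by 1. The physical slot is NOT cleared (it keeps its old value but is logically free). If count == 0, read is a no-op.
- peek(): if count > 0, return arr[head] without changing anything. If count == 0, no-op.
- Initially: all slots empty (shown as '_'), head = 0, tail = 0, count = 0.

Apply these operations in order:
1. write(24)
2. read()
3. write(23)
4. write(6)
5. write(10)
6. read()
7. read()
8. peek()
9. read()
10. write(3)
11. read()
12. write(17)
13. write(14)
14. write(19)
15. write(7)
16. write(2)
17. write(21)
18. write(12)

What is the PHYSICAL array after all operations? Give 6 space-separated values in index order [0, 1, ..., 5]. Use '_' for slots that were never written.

After op 1 (write(24)): arr=[24 _ _ _ _ _] head=0 tail=1 count=1
After op 2 (read()): arr=[24 _ _ _ _ _] head=1 tail=1 count=0
After op 3 (write(23)): arr=[24 23 _ _ _ _] head=1 tail=2 count=1
After op 4 (write(6)): arr=[24 23 6 _ _ _] head=1 tail=3 count=2
After op 5 (write(10)): arr=[24 23 6 10 _ _] head=1 tail=4 count=3
After op 6 (read()): arr=[24 23 6 10 _ _] head=2 tail=4 count=2
After op 7 (read()): arr=[24 23 6 10 _ _] head=3 tail=4 count=1
After op 8 (peek()): arr=[24 23 6 10 _ _] head=3 tail=4 count=1
After op 9 (read()): arr=[24 23 6 10 _ _] head=4 tail=4 count=0
After op 10 (write(3)): arr=[24 23 6 10 3 _] head=4 tail=5 count=1
After op 11 (read()): arr=[24 23 6 10 3 _] head=5 tail=5 count=0
After op 12 (write(17)): arr=[24 23 6 10 3 17] head=5 tail=0 count=1
After op 13 (write(14)): arr=[14 23 6 10 3 17] head=5 tail=1 count=2
After op 14 (write(19)): arr=[14 19 6 10 3 17] head=5 tail=2 count=3
After op 15 (write(7)): arr=[14 19 7 10 3 17] head=5 tail=3 count=4
After op 16 (write(2)): arr=[14 19 7 2 3 17] head=5 tail=4 count=5
After op 17 (write(21)): arr=[14 19 7 2 21 17] head=5 tail=5 count=6
After op 18 (write(12)): arr=[14 19 7 2 21 12] head=0 tail=0 count=6

Answer: 14 19 7 2 21 12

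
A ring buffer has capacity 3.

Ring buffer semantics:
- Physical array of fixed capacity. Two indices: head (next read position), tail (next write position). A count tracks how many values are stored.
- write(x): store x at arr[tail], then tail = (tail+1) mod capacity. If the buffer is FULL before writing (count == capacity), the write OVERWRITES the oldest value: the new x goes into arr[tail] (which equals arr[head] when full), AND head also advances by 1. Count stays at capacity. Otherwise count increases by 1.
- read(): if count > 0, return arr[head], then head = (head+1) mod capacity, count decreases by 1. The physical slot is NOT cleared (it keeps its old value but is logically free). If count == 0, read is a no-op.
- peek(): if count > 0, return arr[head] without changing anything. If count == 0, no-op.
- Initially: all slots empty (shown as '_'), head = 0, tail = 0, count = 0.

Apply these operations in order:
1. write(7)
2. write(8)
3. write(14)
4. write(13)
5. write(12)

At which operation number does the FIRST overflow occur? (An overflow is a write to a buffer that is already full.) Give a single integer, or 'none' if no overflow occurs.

After op 1 (write(7)): arr=[7 _ _] head=0 tail=1 count=1
After op 2 (write(8)): arr=[7 8 _] head=0 tail=2 count=2
After op 3 (write(14)): arr=[7 8 14] head=0 tail=0 count=3
After op 4 (write(13)): arr=[13 8 14] head=1 tail=1 count=3
After op 5 (write(12)): arr=[13 12 14] head=2 tail=2 count=3

Answer: 4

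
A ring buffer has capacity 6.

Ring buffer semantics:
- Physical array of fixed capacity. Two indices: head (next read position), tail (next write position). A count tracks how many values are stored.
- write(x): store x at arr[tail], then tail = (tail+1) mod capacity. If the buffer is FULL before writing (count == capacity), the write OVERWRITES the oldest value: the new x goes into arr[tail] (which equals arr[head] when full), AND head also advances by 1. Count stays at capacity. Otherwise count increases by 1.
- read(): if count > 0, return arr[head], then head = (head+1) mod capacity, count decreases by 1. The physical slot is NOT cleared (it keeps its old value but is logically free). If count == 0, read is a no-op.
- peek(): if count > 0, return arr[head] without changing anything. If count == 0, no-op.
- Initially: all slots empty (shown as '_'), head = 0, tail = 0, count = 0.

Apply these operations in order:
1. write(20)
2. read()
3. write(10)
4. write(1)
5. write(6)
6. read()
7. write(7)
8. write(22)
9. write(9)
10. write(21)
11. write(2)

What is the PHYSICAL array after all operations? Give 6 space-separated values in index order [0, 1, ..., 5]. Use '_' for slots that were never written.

After op 1 (write(20)): arr=[20 _ _ _ _ _] head=0 tail=1 count=1
After op 2 (read()): arr=[20 _ _ _ _ _] head=1 tail=1 count=0
After op 3 (write(10)): arr=[20 10 _ _ _ _] head=1 tail=2 count=1
After op 4 (write(1)): arr=[20 10 1 _ _ _] head=1 tail=3 count=2
After op 5 (write(6)): arr=[20 10 1 6 _ _] head=1 tail=4 count=3
After op 6 (read()): arr=[20 10 1 6 _ _] head=2 tail=4 count=2
After op 7 (write(7)): arr=[20 10 1 6 7 _] head=2 tail=5 count=3
After op 8 (write(22)): arr=[20 10 1 6 7 22] head=2 tail=0 count=4
After op 9 (write(9)): arr=[9 10 1 6 7 22] head=2 tail=1 count=5
After op 10 (write(21)): arr=[9 21 1 6 7 22] head=2 tail=2 count=6
After op 11 (write(2)): arr=[9 21 2 6 7 22] head=3 tail=3 count=6

Answer: 9 21 2 6 7 22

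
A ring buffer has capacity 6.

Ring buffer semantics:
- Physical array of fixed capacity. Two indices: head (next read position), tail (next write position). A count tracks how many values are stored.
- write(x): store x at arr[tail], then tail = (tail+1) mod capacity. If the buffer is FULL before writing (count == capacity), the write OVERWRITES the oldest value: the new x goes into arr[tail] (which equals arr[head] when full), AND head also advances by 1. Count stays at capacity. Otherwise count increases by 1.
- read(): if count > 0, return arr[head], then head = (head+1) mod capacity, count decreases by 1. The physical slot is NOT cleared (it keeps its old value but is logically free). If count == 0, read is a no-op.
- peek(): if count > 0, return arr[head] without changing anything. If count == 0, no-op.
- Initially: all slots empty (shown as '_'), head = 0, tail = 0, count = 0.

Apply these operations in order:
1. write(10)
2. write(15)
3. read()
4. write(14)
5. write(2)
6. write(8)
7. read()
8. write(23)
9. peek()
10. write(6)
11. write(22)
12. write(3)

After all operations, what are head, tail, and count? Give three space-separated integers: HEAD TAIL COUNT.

Answer: 3 3 6

Derivation:
After op 1 (write(10)): arr=[10 _ _ _ _ _] head=0 tail=1 count=1
After op 2 (write(15)): arr=[10 15 _ _ _ _] head=0 tail=2 count=2
After op 3 (read()): arr=[10 15 _ _ _ _] head=1 tail=2 count=1
After op 4 (write(14)): arr=[10 15 14 _ _ _] head=1 tail=3 count=2
After op 5 (write(2)): arr=[10 15 14 2 _ _] head=1 tail=4 count=3
After op 6 (write(8)): arr=[10 15 14 2 8 _] head=1 tail=5 count=4
After op 7 (read()): arr=[10 15 14 2 8 _] head=2 tail=5 count=3
After op 8 (write(23)): arr=[10 15 14 2 8 23] head=2 tail=0 count=4
After op 9 (peek()): arr=[10 15 14 2 8 23] head=2 tail=0 count=4
After op 10 (write(6)): arr=[6 15 14 2 8 23] head=2 tail=1 count=5
After op 11 (write(22)): arr=[6 22 14 2 8 23] head=2 tail=2 count=6
After op 12 (write(3)): arr=[6 22 3 2 8 23] head=3 tail=3 count=6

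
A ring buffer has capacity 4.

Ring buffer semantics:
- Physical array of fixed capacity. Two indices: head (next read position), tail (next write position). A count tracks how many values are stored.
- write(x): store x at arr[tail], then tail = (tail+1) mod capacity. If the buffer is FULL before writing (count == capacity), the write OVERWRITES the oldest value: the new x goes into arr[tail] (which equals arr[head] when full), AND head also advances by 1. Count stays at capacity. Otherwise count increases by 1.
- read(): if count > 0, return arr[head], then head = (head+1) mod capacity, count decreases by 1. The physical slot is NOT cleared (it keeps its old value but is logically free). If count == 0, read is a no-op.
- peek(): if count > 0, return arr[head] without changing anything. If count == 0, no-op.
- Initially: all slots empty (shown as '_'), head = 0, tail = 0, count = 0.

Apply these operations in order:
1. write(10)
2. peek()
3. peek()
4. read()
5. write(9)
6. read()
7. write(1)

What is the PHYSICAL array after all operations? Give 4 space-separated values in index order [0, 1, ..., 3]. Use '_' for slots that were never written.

Answer: 10 9 1 _

Derivation:
After op 1 (write(10)): arr=[10 _ _ _] head=0 tail=1 count=1
After op 2 (peek()): arr=[10 _ _ _] head=0 tail=1 count=1
After op 3 (peek()): arr=[10 _ _ _] head=0 tail=1 count=1
After op 4 (read()): arr=[10 _ _ _] head=1 tail=1 count=0
After op 5 (write(9)): arr=[10 9 _ _] head=1 tail=2 count=1
After op 6 (read()): arr=[10 9 _ _] head=2 tail=2 count=0
After op 7 (write(1)): arr=[10 9 1 _] head=2 tail=3 count=1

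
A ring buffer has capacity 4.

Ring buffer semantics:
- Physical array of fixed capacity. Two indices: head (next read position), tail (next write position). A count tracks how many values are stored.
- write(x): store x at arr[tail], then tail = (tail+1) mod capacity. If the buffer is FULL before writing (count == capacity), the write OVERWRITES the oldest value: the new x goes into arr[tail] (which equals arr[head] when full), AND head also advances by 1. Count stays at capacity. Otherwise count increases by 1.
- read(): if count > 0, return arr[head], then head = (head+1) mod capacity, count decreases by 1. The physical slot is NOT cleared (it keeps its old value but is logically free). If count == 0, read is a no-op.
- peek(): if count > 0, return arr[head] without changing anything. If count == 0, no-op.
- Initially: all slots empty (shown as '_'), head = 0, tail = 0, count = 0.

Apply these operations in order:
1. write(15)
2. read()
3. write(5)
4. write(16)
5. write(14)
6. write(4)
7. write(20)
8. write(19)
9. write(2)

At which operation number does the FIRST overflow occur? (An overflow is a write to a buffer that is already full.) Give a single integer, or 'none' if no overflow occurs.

Answer: 7

Derivation:
After op 1 (write(15)): arr=[15 _ _ _] head=0 tail=1 count=1
After op 2 (read()): arr=[15 _ _ _] head=1 tail=1 count=0
After op 3 (write(5)): arr=[15 5 _ _] head=1 tail=2 count=1
After op 4 (write(16)): arr=[15 5 16 _] head=1 tail=3 count=2
After op 5 (write(14)): arr=[15 5 16 14] head=1 tail=0 count=3
After op 6 (write(4)): arr=[4 5 16 14] head=1 tail=1 count=4
After op 7 (write(20)): arr=[4 20 16 14] head=2 tail=2 count=4
After op 8 (write(19)): arr=[4 20 19 14] head=3 tail=3 count=4
After op 9 (write(2)): arr=[4 20 19 2] head=0 tail=0 count=4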